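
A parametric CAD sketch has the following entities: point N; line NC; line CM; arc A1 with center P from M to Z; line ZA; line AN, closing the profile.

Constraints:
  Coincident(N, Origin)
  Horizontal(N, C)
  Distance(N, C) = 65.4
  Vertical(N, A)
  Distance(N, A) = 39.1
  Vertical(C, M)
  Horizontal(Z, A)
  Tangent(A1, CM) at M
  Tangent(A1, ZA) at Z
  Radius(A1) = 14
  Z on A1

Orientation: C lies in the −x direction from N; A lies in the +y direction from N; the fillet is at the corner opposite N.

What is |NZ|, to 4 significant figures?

64.58

N is at the origin; NC is horizontal with |NC| = 65.4 and C on the −x side, so C = (-65.40, 0.000). NA is vertical with |NA| = 39.1 and A on the +y side, so A = (0.000, 39.10). The virtual corner opposite N is at (-65.40, 39.10). A1 meets CM tangentially, so PM is at right angles to CM and since A1 is tangent to ZA there, PZ ⟂ ZA, with radius 14.0, so the center P sits 14.0 in from both sides at P = (-51.40, 25.10). That places the tangent points at M = (-65.40, 25.10) on CM and Z = (-51.40, 39.10) on ZA. Then |NZ| = |Z − N| = 64.58.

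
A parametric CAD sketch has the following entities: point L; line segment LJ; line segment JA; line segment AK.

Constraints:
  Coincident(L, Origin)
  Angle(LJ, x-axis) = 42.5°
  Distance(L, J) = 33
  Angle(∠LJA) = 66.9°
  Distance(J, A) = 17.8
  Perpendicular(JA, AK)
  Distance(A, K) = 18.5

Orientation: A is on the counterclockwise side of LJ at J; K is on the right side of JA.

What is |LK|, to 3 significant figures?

49.1

L is at the origin; LJ runs at 42.5° with length 33.0, so J = 33.0·(cos 42.5°, sin 42.5°) = (24.3, 22.3). ∠LJA = 66.9°, so JA runs at 42.5° + (180° − 66.9°) = 156° from the x-axis; with |JA| = 17.8, A = J + 17.8·(cos 156°, sin 156°) = (8.12, 29.6). JA ⟂ AK; with |AK| = 18.5 on the right of JA, K = A + 18.5·(0.413, 0.911) = (15.8, 46.5). Then |LK| = |K − L| = 49.1.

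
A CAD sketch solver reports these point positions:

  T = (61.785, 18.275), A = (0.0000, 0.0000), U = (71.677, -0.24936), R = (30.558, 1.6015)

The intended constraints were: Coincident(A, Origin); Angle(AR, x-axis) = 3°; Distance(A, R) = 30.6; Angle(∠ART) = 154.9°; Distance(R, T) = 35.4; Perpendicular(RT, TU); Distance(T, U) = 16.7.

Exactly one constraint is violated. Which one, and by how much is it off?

Distance(T, U) = 16.7 — off by 4.30.

A = (0.00, 0.00) ✓; AR at 3.000° ✓; |AR| = 30.60 ✓; ∠ART = 154.9° ✓; |RT| = 35.40 ✓; ∠(RT, TU) = 90.00° ✓; |TU| = 21.00 ✗.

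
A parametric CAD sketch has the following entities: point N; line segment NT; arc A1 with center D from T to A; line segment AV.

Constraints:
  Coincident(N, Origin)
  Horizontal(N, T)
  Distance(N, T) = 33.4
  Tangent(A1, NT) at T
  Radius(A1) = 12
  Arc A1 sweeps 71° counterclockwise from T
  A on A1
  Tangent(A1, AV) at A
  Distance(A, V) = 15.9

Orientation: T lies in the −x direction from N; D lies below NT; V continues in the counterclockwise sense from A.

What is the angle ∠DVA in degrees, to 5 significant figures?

37.042°

N is at the origin; N and T share the same y with |NT| = 33.4 and T on the −x side, so T = (-33.400, 0.0000). A1 meets NT tangentially, so DT is at right angles to NT, so D = T + (0, -12) = (-33.400, -12.000). On A1, T sits at bearing 90° from D; a 71° counterclockwise sweep puts A at bearing 161°, so A = D + 12.0·(cos 161°, sin 161°) = (-44.746, -8.0932). Since A1 is tangent to AV there, DA ⟂ AV, so AV runs along (−sin 161°, cos 161°); with |AV| = 15.9, V = (-49.923, -23.127). Then cos ∠DVA = VD·VA / (|VD||VA|), giving 37.042°.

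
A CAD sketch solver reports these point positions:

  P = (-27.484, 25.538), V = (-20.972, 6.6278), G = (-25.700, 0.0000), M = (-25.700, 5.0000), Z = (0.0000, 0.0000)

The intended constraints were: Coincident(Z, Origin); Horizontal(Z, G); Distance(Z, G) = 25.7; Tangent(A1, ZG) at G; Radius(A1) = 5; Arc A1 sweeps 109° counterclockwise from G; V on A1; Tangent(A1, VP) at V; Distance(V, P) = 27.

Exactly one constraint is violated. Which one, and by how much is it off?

Distance(V, P) = 27 — off by 7.00.

Z = (0.00, 0.00) ✓; Z.y = 0.00, G.y = 0.00 ✓; |ZG| = 25.70 ✓; ∠(MG, GZ) = 90.00° ✓; |MG| = 5.000 ✓; bearing(M→V) − bearing(M→G) = 109.0° ✓; |MV| = 5.000 ✓; ∠(MV, VP) = 90.00° ✓; |VP| = 20.00 ✗.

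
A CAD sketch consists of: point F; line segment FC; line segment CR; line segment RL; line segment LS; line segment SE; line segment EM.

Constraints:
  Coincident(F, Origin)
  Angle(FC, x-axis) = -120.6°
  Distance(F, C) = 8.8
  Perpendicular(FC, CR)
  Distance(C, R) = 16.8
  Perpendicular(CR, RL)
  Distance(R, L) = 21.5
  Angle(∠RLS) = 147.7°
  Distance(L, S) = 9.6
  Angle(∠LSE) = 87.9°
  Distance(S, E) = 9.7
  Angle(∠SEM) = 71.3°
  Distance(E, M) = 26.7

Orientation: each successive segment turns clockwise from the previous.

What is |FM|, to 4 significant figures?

25.03

F is at the origin; FC runs at -120.6° with length 8.8, so C = (-4.480, -7.575). FC is perpendicular to CR, so CR runs at 149.4°; with |CR| = 16.8, R = (-18.94, 0.9774). The perpendicularity gives RL at right angles to CR, so RL runs at 59.40°; with |RL| = 21.5, L = (-7.996, 19.48). ∠RLS = 147.7° gives LS at 27.10° from the x-axis; with |LS| = 9.6, S = (0.5504, 23.86). ∠LSE = 87.9° gives SE at -65.00° from the x-axis; with |SE| = 9.7, E = (4.650, 15.07). ∠SEM = 71.3° gives EM at -173.7° from the x-axis; with |EM| = 26.7, M = (-21.89, 12.14). Then |FM| = |M − F| = 25.03.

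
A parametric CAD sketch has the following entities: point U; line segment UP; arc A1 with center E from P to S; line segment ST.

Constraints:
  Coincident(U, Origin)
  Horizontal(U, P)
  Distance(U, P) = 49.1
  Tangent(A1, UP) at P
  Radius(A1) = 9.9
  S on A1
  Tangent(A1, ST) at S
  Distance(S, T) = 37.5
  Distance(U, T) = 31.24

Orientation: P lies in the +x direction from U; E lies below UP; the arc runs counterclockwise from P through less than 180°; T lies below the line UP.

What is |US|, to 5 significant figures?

42.555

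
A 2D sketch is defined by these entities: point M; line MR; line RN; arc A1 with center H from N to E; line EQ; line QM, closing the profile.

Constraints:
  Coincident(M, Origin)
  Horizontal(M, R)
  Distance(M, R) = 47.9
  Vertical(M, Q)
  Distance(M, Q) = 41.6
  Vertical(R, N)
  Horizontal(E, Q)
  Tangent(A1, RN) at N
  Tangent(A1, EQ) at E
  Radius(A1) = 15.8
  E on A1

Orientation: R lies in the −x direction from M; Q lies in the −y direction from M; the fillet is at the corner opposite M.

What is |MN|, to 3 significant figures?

54.4

M is at the origin; MR is horizontal with |MR| = 47.9 and R on the −x side, so R = (-47.9, 0.00). MQ is vertical with |MQ| = 41.6 and Q on the −y side, so Q = (0.00, -41.6). The virtual corner opposite M is at (-47.9, -41.6). Tangency of A1 to RN means the radius HN is perpendicular to RN and A1 meets EQ tangentially, so HE is at right angles to EQ, with radius 15.8, so the center H sits 15.8 in from both sides at H = (-32.1, -25.8). That places the tangent points at N = (-47.9, -25.8) on RN and E = (-32.1, -41.6) on EQ. Then |MN| = |N − M| = 54.4.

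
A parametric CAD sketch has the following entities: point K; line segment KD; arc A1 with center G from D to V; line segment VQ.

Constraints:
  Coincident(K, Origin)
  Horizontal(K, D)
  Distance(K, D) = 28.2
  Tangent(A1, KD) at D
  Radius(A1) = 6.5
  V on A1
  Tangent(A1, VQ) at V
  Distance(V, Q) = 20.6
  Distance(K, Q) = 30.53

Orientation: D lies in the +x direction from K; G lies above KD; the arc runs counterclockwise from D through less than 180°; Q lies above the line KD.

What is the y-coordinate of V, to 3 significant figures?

11.3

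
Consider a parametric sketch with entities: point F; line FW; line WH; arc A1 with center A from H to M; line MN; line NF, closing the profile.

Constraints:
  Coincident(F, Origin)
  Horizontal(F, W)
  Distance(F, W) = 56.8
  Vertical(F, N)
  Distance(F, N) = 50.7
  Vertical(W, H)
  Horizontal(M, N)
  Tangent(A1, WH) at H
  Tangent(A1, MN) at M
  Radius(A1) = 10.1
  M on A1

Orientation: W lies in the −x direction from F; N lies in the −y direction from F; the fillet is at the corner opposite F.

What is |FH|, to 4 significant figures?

69.82

F is at the origin; FW is horizontal with |FW| = 56.8 and W on the −x side, so W = (-56.80, 0.000). F and N share the same x with |FN| = 50.7 and N on the −y side, so N = (0.000, -50.70). The virtual corner opposite F is at (-56.80, -50.70). A1 meets WH tangentially, so AH is at right angles to WH and tangency of A1 to MN means the radius AM is perpendicular to MN, with radius 10.1, so the center A sits 10.1 in from both sides at A = (-46.70, -40.60). That places the tangent points at H = (-56.80, -40.60) on WH and M = (-46.70, -50.70) on MN. Then |FH| = |H − F| = 69.82.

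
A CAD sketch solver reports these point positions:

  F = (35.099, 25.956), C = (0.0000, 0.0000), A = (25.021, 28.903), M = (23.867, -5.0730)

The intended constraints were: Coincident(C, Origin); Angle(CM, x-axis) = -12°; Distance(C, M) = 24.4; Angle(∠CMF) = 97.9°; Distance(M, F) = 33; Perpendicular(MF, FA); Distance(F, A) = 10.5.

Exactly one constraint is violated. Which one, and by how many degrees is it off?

Perpendicular(MF, FA) — off by 3.60°.

C = (0.00, 0.00) ✓; CM at -12.00° ✓; |CM| = 24.40 ✓; ∠CMF = 97.90° ✓; |MF| = 33.00 ✓; ∠(MF, FA) = 93.60° ✗; |FA| = 10.50 ✓.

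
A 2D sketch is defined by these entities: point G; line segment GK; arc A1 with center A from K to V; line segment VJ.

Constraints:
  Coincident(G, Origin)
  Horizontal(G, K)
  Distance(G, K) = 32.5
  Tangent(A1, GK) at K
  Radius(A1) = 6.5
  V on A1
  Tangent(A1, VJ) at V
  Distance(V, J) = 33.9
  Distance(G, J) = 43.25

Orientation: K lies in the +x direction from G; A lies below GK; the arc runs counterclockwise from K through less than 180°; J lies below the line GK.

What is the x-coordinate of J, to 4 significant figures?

19.64

G is at the origin; G and K share the same y with |GK| = 32.5 and K on the +x side, so K = (32.50, 0.000). A1 meets GK tangentially, so AK is at right angles to GK, so A = K + (0, -6.5) = (32.50, -6.500). Since AV ⟂ VJ (tangency), |AJ| = √(6.5² + 33.9²) = 34.52 regardless of where V sits on A1. So J lies on both circle(G, 43.25) and circle(A, 34.52); the below-GK intersection is J = (19.64, -38.53). V is the foot of the tangent from J: V = (26.12, -5.258).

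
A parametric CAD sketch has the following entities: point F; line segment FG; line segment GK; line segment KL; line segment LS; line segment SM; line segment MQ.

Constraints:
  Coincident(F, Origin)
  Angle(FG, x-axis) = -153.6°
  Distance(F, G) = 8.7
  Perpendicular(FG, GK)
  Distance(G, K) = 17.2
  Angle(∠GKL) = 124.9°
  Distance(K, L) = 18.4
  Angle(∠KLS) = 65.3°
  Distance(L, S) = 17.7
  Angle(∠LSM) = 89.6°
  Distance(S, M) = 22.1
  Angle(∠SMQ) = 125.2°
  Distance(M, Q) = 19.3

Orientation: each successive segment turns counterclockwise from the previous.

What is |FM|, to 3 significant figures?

13.9

∠KLS = 65.3° gives LS at 106° from the x-axis; with |LS| = 17.7, S = (13.1, -5.00). ∠LSM = 89.6° gives SM at -163° from the x-axis; with |SM| = 22.1, M = (-8.06, -11.3). Then |FM| = |M − F| = 13.9.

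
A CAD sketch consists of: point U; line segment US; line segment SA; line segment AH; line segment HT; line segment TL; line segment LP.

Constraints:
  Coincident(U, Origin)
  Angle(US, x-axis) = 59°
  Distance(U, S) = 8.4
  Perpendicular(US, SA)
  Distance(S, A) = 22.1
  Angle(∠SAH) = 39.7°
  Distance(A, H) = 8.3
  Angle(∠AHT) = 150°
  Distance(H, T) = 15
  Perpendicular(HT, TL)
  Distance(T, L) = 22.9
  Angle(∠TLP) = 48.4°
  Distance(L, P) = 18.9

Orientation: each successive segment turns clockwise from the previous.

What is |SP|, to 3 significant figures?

14.0

HT is perpendicular to TL, so TL runs at 68.7°; with |TL| = 22.9, L = (9.41, 21.3). ∠TLP = 48.4° gives LP at -62.9° from the x-axis; with |LP| = 18.9, P = (18.0, 4.52). Then |SP| = |P − S| = 14.0.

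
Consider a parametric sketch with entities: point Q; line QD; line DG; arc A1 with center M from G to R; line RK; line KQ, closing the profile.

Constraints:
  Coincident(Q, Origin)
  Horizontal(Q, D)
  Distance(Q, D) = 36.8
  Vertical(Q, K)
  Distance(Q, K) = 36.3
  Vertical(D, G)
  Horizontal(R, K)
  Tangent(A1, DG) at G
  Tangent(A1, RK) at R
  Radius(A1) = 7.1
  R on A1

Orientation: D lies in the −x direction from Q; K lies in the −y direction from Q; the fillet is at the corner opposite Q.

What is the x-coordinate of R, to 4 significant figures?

-29.70

Q is at the origin; QD is horizontal with |QD| = 36.8 and D on the −x side, so D = (-36.80, 0.000). Q and K share the same x with |QK| = 36.3 and K on the −y side, so K = (0.000, -36.30). The virtual corner opposite Q is at (-36.80, -36.30). Since A1 is tangent to DG there, MG ⟂ DG and tangency of A1 to RK means the radius MR is perpendicular to RK, with radius 7.1, so the center M sits 7.1 in from both sides at M = (-29.70, -29.20). That places the tangent points at G = (-36.80, -29.20) on DG and R = (-29.70, -36.30) on RK. So R.x = -29.70.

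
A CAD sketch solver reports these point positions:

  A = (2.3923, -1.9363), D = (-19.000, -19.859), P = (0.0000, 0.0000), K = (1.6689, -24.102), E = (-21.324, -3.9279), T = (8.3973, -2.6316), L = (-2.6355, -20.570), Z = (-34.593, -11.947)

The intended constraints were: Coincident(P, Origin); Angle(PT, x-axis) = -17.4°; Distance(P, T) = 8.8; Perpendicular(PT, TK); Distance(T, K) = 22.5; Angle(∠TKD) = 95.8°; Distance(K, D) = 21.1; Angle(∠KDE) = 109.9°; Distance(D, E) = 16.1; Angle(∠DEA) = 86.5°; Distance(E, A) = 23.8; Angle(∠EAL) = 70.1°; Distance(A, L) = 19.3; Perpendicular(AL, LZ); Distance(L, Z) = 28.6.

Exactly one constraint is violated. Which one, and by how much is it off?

Distance(L, Z) = 28.6 — off by 4.50.

P = (0.00, 0.00) ✓; PT at -17.40° ✓; |PT| = 8.800 ✓; ∠(PT, TK) = 90.00° ✓; |TK| = 22.50 ✓; ∠TKD = 95.80° ✓; |KD| = 21.10 ✓; ∠KDE = 109.9° ✓; |DE| = 16.10 ✓; ∠DEA = 86.50° ✓; |EA| = 23.80 ✓; ∠EAL = 70.10° ✓; |AL| = 19.30 ✓; ∠(AL, LZ) = 90.00° ✓; |LZ| = 33.10 ✗.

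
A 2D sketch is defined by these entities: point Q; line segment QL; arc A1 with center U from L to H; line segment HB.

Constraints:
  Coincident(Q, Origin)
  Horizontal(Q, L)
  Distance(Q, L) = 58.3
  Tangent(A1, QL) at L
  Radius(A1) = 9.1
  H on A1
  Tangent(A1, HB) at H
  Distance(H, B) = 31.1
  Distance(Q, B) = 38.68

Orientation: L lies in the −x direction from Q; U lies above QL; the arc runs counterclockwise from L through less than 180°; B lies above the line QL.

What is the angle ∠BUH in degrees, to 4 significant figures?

73.69°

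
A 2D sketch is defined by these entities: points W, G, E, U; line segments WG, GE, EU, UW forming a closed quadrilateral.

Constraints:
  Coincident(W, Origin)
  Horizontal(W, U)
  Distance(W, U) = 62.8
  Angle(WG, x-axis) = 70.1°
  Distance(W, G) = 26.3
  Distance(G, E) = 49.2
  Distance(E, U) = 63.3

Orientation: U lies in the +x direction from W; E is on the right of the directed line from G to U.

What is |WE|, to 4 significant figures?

24.64

W is at the origin; WU is horizontal with |WU| = 62.8 and U in +x, so U = (62.8, 0). WG runs at 70.1° with |WG| = 26.3, so G = (8.952, 24.73). E is determined by |GE| = 49.2 and |EU| = 63.3 together: it lies at the intersection of circle(G, 49.2) and circle(U, 63.3). With |GU| = 59.26, the foot of the radical line on GU is 16.24 from G and the perpendicular offset is √(49.2² − 16.24²) = 46.44. Taking the right-of-GU solution: E = (4.330, -24.25).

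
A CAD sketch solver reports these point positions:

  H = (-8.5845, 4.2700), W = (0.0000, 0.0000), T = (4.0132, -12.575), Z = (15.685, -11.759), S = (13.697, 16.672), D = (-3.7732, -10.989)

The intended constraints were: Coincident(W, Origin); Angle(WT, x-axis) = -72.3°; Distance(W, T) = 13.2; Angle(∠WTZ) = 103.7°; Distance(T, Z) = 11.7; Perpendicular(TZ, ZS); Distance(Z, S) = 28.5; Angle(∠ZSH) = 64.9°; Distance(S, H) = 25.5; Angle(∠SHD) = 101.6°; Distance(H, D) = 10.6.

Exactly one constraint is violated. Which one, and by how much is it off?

Distance(H, D) = 10.6 — off by 5.40.

W = (0.00, 0.00) ✓; WT at -72.30° ✓; |WT| = 13.20 ✓; ∠WTZ = 103.7° ✓; |TZ| = 11.70 ✓; ∠(TZ, ZS) = 90.00° ✓; |ZS| = 28.50 ✓; ∠ZSH = 64.90° ✓; |SH| = 25.50 ✓; ∠SHD = 101.6° ✓; |HD| = 16.00 ✗.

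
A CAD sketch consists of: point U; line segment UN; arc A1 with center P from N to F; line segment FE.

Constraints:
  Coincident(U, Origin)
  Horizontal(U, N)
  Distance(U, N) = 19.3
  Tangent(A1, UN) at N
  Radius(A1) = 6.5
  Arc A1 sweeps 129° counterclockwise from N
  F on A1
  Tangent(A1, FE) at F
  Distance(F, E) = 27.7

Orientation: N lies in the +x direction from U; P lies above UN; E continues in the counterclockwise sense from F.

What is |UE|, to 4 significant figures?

32.85

U is at the origin; U and N share the same y with |UN| = 19.3 and N on the +x side, so N = (19.30, 0.000). Tangency of A1 to UN means the radius PN is perpendicular to UN, so P = N + (0, 6.5) = (19.30, 6.500). On A1, N sits at bearing -90° from P; a 129° counterclockwise sweep puts F at bearing 39°, so F = P + 6.5·(cos 39°, sin 39°) = (24.35, 10.59). The tangent condition forces PF to be normal to FE, so FE runs along (−sin 39°, cos 39°); with |FE| = 27.7, E = (6.919, 32.12). Then |UE| = |E − U| = 32.85.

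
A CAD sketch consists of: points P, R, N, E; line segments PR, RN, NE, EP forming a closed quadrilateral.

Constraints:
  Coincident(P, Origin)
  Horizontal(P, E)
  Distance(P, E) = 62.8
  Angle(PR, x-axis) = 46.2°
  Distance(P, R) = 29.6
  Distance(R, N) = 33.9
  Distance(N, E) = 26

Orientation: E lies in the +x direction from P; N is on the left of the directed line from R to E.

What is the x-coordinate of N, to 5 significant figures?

54.237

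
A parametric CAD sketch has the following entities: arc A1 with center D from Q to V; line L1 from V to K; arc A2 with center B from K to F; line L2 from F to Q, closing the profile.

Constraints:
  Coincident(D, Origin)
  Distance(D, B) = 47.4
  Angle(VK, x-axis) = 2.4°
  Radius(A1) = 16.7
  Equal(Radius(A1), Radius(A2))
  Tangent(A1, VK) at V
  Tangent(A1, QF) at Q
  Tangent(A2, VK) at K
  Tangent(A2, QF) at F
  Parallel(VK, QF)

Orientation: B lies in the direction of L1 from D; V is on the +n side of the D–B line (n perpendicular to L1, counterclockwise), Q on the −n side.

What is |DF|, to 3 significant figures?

50.3

Tangency of A1 to both parallel lines with radius 16.7 puts V and Q at D ± 16.7·n: V = (-0.699, 16.7), Q = (0.699, -16.7). Equal radii place K and F the same way about B: K = B + 16.7·n = (46.7, 18.7), F = B − 16.7·n = (48.1, -14.7). Then |DF| = |F − D| = 50.3.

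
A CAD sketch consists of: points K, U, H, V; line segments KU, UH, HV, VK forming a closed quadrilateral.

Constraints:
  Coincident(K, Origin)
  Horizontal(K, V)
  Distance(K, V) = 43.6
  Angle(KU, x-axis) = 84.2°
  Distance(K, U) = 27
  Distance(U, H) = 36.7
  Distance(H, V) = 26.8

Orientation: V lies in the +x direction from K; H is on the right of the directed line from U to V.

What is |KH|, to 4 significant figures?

18.86

Checks: K.y = 0.00, V.y = 0.00 ✓; |UH| = 36.70 ✓; |HV| = 26.80 ✓.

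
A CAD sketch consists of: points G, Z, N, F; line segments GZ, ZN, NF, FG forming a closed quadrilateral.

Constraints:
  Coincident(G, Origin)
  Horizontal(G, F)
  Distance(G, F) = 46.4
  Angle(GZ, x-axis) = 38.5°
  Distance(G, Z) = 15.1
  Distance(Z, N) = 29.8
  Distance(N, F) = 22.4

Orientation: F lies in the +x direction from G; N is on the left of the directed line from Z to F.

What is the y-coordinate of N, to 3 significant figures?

21.2

G is at the origin; G and F share the same y with |GF| = 46.4 and F in +x, so F = (46.4, 0). GZ runs at 38.5° with |GZ| = 15.1, so Z = (11.8, 9.40). N is determined by |ZN| = 29.8 and |NF| = 22.4 together: it lies at the intersection of circle(Z, 29.8) and circle(F, 22.4). With |ZF| = 35.8, the foot of the radical line on ZF is 23.3 from Z and the perpendicular offset is √(29.8² − 23.3²) = 18.6. Taking the left-of-ZF solution: N = (39.2, 21.2).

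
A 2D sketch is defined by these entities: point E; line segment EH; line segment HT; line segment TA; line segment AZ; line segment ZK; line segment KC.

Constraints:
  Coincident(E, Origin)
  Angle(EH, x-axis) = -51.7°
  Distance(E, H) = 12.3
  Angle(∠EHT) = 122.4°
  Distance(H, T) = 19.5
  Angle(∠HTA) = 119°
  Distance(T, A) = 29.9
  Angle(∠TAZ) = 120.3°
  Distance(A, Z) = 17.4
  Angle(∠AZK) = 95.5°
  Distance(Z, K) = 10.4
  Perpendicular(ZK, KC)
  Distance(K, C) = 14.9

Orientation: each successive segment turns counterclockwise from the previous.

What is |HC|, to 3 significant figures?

32.0

E is at the origin; EH runs at -51.7° with length 12.3, so H = (7.62, -9.65). ∠EHT = 122.4° gives HT at 5.90° from the x-axis; with |HT| = 19.5, T = (27.0, -7.65). ∠HTA = 119.0° gives TA at 66.9° from the x-axis; with |TA| = 29.9, A = (38.8, 19.9). ∠TAZ = 120.3° gives AZ at 127° from the x-axis; with |AZ| = 17.4, Z = (28.4, 33.8). ∠AZK = 95.5° gives ZK at -149° from the x-axis; with |ZK| = 10.4, K = (19.5, 28.5). ZK ⟂ KC, so KC runs at -58.9°; with |KC| = 14.9, C = (27.2, 15.7). Then |HC| = |C − H| = 32.0.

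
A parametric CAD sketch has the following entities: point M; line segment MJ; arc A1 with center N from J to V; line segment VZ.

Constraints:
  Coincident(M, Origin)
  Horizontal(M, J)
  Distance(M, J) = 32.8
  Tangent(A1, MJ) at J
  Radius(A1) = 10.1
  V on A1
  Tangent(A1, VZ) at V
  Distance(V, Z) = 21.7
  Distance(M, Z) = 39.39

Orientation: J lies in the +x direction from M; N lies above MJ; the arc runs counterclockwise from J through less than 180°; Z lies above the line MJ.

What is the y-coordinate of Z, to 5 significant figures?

31.953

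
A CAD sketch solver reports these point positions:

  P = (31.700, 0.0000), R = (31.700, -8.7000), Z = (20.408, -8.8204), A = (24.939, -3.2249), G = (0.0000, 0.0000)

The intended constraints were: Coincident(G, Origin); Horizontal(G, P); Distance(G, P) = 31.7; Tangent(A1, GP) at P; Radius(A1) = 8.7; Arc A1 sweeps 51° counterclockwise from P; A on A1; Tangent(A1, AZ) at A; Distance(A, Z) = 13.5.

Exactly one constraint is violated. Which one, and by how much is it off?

Distance(A, Z) = 13.5 — off by 6.30.

G = (0.00, 0.00) ✓; G.y = 0.00, P.y = 0.00 ✓; |GP| = 31.70 ✓; ∠(RP, PG) = 90.00° ✓; |RP| = 8.700 ✓; bearing(R→A) − bearing(R→P) = 51.00° ✓; |RA| = 8.700 ✓; ∠(RA, AZ) = 90.00° ✓; |AZ| = 7.200 ✗.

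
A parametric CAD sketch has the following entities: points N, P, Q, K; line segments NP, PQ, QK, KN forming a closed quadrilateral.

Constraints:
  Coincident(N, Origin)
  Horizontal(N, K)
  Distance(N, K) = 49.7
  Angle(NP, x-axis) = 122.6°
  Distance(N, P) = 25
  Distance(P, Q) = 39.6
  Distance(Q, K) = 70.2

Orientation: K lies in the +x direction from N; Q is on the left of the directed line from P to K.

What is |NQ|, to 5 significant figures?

55.664

Checks: |PQ| = 39.60 ✓; |QK| = 70.20 ✓.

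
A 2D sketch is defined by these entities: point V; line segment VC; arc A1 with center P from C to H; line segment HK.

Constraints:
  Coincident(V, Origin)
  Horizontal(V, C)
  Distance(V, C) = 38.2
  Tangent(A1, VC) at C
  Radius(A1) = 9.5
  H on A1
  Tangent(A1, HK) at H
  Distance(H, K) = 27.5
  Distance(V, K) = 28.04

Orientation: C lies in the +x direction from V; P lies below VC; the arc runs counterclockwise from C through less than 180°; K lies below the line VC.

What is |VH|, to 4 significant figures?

31.07

Checks: V.y = 0.00, C.y = 0.00 ✓; |PH| = 9.500 ✓; ∠(PH, HK) = 90.00° ✓; |HK| = 27.50 ✓; |VK| = 28.04 ✓.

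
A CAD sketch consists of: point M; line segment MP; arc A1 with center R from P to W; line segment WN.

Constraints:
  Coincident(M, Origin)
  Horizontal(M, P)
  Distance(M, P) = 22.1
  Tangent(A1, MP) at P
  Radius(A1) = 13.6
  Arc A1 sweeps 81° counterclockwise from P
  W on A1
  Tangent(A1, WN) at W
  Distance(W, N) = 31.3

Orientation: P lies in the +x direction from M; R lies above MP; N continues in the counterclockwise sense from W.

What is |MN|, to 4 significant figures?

58.58

M is at the origin; MP is horizontal with |MP| = 22.1 and P on the +x side, so P = (22.10, 0.000). The tangent condition forces RP to be normal to MP, so R = P + (0, 13.6) = (22.10, 13.60). On A1, P sits at bearing -90° from R; an 81° counterclockwise sweep puts W at bearing -9°, so W = R + 13.6·(cos -9°, sin -9°) = (35.53, 11.47). The tangent condition forces RW to be normal to WN, so WN runs along (−sin -9°, cos -9°); with |WN| = 31.3, N = (40.43, 42.39). Then |MN| = |N − M| = 58.58.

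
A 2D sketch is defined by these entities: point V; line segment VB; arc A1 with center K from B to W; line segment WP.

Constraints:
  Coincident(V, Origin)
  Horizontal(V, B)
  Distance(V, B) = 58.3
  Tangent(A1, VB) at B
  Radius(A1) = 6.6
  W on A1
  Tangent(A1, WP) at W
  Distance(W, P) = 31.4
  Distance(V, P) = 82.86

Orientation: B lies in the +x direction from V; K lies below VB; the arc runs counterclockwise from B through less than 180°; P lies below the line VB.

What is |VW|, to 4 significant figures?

54.79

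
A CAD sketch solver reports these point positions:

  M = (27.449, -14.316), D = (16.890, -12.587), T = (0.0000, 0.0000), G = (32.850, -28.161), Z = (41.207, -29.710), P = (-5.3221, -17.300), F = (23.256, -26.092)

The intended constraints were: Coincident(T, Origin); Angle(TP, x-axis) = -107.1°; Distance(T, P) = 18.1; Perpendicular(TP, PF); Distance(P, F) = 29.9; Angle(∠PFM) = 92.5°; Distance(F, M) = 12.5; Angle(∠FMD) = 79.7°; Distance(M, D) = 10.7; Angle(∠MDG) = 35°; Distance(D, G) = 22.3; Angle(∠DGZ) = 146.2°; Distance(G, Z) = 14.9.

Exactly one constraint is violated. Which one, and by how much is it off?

Distance(G, Z) = 14.9 — off by 6.40.

T = (0.00, 0.00) ✓; TP at -107.1° ✓; |TP| = 18.10 ✓; ∠(TP, PF) = 90.00° ✓; |PF| = 29.90 ✓; ∠PFM = 92.50° ✓; |FM| = 12.50 ✓; ∠FMD = 79.70° ✓; |MD| = 10.70 ✓; ∠MDG = 35.00° ✓; |DG| = 22.30 ✓; ∠DGZ = 146.2° ✓; |GZ| = 8.499 ✗.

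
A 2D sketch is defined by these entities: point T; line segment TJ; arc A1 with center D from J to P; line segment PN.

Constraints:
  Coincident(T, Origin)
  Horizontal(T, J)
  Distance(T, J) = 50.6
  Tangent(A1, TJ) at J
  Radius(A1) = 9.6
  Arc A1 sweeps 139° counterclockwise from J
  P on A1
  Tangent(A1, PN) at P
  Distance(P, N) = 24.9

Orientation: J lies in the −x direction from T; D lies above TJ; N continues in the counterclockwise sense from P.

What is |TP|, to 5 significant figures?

47.396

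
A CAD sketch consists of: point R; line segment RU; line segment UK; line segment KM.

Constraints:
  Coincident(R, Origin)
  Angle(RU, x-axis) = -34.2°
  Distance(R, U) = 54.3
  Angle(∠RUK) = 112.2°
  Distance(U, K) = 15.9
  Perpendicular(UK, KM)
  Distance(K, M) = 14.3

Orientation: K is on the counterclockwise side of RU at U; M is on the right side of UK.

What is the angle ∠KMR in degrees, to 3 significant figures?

29.4°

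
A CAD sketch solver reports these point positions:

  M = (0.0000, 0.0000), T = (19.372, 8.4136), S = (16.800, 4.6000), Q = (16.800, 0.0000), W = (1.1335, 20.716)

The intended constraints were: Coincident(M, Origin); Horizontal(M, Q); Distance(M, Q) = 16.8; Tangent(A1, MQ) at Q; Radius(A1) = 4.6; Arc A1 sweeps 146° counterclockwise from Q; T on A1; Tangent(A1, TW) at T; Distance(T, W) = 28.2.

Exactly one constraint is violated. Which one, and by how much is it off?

Distance(T, W) = 28.2 — off by 6.20.

M = (0.00, 0.00) ✓; M.y = 0.00, Q.y = 0.00 ✓; |MQ| = 16.80 ✓; ∠(SQ, QM) = 90.00° ✓; |SQ| = 4.600 ✓; bearing(S→T) − bearing(S→Q) = 146.0° ✓; |ST| = 4.600 ✓; ∠(ST, TW) = 90.00° ✓; |TW| = 22.00 ✗.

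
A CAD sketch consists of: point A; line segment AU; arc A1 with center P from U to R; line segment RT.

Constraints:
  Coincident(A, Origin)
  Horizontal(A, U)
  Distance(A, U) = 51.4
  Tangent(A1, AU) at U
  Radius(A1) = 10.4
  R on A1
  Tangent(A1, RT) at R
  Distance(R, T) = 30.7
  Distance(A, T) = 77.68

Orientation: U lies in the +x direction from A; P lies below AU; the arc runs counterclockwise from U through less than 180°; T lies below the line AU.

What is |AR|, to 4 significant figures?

48.06

Checks: ∠(PU, UA) = 90.00° ✓; |PU| = 10.40 ✓; |PR| = 10.40 ✓; ∠(PR, RT) = 90.00° ✓; |RT| = 30.70 ✓; |AT| = 77.68 ✓.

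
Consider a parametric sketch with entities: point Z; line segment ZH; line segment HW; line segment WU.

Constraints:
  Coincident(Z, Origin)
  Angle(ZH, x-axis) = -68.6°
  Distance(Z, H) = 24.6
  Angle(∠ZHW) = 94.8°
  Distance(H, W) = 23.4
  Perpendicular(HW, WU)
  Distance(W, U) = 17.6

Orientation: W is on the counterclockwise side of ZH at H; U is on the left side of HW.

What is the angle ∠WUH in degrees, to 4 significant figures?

53.05°

Z is at the origin; ZH runs at -68.6° with length 24.6, so H = 24.6·(cos -68.6°, sin -68.6°) = (8.976, -22.90). ∠ZHW = 94.8°, so HW runs at -68.6° + (180° − 94.8°) = 16.60° from the x-axis; with |HW| = 23.4, W = H + 23.4·(cos 16.60°, sin 16.60°) = (31.40, -16.22). HW ⟂ WU; with |WU| = 17.6 on the left of HW, U = W + 17.6·(-0.2857, 0.9583) = (26.37, 0.6476). Then cos ∠WUH = UW·UH / (|UW||UH|), giving 53.05°.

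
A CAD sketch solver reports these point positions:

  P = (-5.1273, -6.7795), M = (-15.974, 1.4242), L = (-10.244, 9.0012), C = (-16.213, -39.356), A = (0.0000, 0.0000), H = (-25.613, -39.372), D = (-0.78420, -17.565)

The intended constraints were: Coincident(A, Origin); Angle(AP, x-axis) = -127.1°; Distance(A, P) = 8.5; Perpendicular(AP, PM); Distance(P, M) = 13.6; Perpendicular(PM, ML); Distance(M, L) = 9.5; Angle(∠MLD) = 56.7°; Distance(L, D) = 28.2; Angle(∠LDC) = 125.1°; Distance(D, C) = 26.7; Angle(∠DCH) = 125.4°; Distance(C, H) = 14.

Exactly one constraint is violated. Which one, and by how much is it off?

Distance(C, H) = 14 — off by 4.60.

A = (0.00, 0.00) ✓; AP at -127.1° ✓; |AP| = 8.500 ✓; ∠(AP, PM) = 90.00° ✓; |PM| = 13.60 ✓; ∠(PM, ML) = 90.00° ✓; |ML| = 9.500 ✓; ∠MLD = 56.70° ✓; |LD| = 28.20 ✓; ∠LDC = 125.1° ✓; |DC| = 26.70 ✓; ∠DCH = 125.4° ✓; |CH| = 9.400 ✗.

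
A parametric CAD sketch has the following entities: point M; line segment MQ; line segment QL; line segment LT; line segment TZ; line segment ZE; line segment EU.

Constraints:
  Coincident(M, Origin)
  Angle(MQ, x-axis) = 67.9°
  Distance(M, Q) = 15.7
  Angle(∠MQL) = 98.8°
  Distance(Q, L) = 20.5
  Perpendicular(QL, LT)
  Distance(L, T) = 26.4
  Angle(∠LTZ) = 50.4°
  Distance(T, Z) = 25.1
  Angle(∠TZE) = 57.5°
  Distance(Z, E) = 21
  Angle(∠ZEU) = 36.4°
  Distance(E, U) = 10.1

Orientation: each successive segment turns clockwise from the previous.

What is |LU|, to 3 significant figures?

13.2

∠TZE = 57.5° gives ZE at 4.60° from the x-axis; with |ZE| = 21.0, E = (25.6, 5.84). ∠ZEU = 36.4° gives EU at -139° from the x-axis; with |EU| = 10.1, U = (18.0, -0.784). Then |LU| = |U − L| = 13.2.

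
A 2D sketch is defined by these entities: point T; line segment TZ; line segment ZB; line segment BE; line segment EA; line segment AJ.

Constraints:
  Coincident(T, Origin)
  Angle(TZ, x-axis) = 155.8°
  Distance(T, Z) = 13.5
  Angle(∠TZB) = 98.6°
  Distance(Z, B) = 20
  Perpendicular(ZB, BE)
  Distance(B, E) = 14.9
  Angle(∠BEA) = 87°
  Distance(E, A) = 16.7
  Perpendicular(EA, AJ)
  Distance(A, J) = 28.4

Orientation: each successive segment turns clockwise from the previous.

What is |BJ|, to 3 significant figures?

20.9

∠BEA = 87.0° gives EA at -109° from the x-axis; with |EA| = 16.7, A = (2.09, 4.96). The perpendicularity gives AJ at right angles to EA, so AJ runs at 161°; with |AJ| = 28.4, J = (-24.8, 14.0). Then |BJ| = |J − B| = 20.9.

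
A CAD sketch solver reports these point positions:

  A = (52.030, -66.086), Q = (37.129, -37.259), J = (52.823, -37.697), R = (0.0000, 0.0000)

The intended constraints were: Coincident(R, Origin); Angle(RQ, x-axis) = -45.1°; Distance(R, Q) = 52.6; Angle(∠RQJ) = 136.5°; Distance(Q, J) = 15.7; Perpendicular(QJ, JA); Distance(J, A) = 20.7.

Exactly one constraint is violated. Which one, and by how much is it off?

Distance(J, A) = 20.7 — off by 7.70.

R = (0.00, 0.00) ✓; RQ at -45.10° ✓; |RQ| = 52.60 ✓; ∠RQJ = 136.5° ✓; |QJ| = 15.70 ✓; ∠(QJ, JA) = 90.00° ✓; |JA| = 28.40 ✗.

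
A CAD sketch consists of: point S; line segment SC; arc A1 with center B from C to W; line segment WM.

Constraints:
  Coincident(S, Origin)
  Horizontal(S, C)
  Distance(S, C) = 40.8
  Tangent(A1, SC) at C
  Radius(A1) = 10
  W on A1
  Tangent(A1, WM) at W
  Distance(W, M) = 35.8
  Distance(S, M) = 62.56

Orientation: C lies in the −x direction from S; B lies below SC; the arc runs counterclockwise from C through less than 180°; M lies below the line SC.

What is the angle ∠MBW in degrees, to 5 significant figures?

74.393°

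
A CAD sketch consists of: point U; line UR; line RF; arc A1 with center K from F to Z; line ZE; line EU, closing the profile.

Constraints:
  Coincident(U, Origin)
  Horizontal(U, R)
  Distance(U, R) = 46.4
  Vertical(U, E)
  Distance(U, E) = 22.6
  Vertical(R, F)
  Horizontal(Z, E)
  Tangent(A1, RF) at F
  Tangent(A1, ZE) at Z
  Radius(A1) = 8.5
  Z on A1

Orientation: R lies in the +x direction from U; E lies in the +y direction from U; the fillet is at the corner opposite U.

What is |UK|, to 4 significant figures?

40.44

U is at the origin; U and R share the same y with |UR| = 46.4 and R on the +x side, so R = (46.40, 0.000). UE is vertical with |UE| = 22.6 and E on the +y side, so E = (0.000, 22.60). The virtual corner opposite U is at (46.40, 22.60). Since A1 is tangent to RF there, KF ⟂ RF and tangency of A1 to ZE means the radius KZ is perpendicular to ZE, with radius 8.5, so the center K sits 8.5 in from both sides at K = (37.90, 14.10). Then |UK| = |K − U| = 40.44.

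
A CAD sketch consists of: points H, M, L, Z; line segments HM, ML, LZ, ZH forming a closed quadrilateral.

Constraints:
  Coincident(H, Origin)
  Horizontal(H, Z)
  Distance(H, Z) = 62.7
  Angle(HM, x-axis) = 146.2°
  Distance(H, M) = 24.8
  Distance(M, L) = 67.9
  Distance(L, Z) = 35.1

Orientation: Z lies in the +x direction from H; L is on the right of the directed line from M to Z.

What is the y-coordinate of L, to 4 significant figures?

-23.18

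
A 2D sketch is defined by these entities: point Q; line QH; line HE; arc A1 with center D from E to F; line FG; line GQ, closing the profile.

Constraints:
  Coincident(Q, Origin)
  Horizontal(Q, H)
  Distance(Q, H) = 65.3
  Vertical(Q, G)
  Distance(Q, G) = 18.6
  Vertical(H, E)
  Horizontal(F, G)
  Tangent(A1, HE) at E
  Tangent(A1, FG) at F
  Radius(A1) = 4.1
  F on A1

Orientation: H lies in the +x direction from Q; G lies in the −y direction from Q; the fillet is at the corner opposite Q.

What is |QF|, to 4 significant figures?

63.96

Q is at the origin; Q and H share the same y with |QH| = 65.3 and H on the +x side, so H = (65.30, 0.000). QG is vertical with |QG| = 18.6 and G on the −y side, so G = (0.000, -18.60). The virtual corner opposite Q is at (65.30, -18.60). The tangent condition forces DE to be normal to HE and tangency of A1 to FG means the radius DF is perpendicular to FG, with radius 4.1, so the center D sits 4.1 in from both sides at D = (61.20, -14.50). That places the tangent points at E = (65.30, -14.50) on HE and F = (61.20, -18.60) on FG. Then |QF| = |F − Q| = 63.96.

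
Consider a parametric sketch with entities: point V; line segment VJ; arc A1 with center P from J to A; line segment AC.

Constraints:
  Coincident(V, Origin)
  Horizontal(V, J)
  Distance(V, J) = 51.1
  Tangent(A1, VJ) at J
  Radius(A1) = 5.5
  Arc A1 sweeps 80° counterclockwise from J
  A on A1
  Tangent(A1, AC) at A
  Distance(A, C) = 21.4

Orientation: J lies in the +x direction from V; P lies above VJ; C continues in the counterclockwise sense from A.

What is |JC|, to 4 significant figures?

27.20

V is at the origin; VJ is horizontal with |VJ| = 51.1 and J on the +x side, so J = (51.10, 0.000). Since A1 is tangent to VJ there, PJ ⟂ VJ, so P = J + (0, 5.5) = (51.10, 5.500). On A1, J sits at bearing -90° from P; an 80° counterclockwise sweep puts A at bearing -10°, so A = P + 5.5·(cos -10°, sin -10°) = (56.52, 4.545). The tangent condition forces PA to be normal to AC, so AC runs along (−sin -10°, cos -10°); with |AC| = 21.4, C = (60.23, 25.62). Then |JC| = |C − J| = 27.20.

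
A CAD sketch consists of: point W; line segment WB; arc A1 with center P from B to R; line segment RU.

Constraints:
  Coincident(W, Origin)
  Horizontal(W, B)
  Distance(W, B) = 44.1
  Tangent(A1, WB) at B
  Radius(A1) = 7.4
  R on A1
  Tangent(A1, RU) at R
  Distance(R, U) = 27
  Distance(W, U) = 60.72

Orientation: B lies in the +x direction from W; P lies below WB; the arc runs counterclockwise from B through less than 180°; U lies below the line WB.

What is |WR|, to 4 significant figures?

39.02

W is at the origin; W and B share the same y with |WB| = 44.1 and B on the +x side, so B = (44.10, 0.000). Tangency of A1 to WB means the radius PB is perpendicular to WB, so P = B + (0, -7.4) = (44.10, -7.400). Since PR ⟂ RU (tangency), |PU| = √(7.4² + 27.0²) = 28.00 regardless of where R sits on A1. So U lies on both circle(W, 60.72) and circle(P, 28.00); the below-WB intersection is U = (49.74, -34.82). R is the foot of the tangent from U: R = (37.50, -10.75).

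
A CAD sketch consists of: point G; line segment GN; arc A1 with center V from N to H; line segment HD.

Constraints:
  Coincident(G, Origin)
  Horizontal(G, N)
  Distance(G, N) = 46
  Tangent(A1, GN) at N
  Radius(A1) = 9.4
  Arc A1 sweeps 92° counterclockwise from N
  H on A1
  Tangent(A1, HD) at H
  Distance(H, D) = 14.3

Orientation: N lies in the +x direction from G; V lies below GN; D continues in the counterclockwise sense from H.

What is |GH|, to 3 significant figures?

37.9

G is at the origin; G and N share the same y with |GN| = 46.0 and N on the +x side, so N = (46.0, 0.00). Since A1 is tangent to GN there, VN ⟂ GN, so V = N + (0, -9.4) = (46.0, -9.40). On A1, N sits at bearing 90° from V; a 92° counterclockwise sweep puts H at bearing 182°, so H = V + 9.4·(cos 182°, sin 182°) = (36.6, -9.73). Then |GH| = |H − G| = 37.9.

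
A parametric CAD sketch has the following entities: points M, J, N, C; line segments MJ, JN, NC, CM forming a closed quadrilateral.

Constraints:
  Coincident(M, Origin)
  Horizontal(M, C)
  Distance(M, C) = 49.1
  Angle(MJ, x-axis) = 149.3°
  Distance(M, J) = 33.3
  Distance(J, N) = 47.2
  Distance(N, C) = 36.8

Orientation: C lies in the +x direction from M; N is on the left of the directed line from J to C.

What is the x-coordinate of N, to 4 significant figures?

18.45

M is at the origin; M and C share the same y with |MC| = 49.1 and C in +x, so C = (49.1, 0). MJ runs at 149.3° with |MJ| = 33.3, so J = (-28.63, 17.00). N is determined by |JN| = 47.2 and |NC| = 36.8 together: it lies at the intersection of circle(J, 47.2) and circle(C, 36.8). With |JC| = 79.57, the foot of the radical line on JC is 45.27 from J and the perpendicular offset is √(47.2² − 45.27²) = 13.34. Taking the left-of-JC solution: N = (18.45, 20.36).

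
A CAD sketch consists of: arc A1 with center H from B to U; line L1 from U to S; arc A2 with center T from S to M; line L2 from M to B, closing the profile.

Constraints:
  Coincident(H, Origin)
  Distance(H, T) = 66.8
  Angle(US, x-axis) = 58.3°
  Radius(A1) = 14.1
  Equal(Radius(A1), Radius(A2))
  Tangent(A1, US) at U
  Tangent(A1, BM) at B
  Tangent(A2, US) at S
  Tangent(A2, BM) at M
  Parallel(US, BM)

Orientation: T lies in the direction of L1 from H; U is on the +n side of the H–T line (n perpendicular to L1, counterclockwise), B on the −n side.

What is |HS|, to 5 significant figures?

68.272

The slot axis is L1's direction at 58.3°, so u = (cos 58.3°, sin 58.3°) = (0.52547, 0.85081) and n = (−sin 58.3°, cos 58.3°) = (-0.85081, 0.52547). H is at the origin and T lies 66.8 along u from H, so T = 66.8·u = (35.102, 56.834). Tangency of A1 to both parallel lines with radius 14.1 puts U and B at H ± 14.1·n: U = (-11.996, 7.4092), B = (11.996, -7.4092). Equal radii place S and M the same way about T: S = T + 14.1·n = (23.105, 64.243), M = T − 14.1·n = (47.098, 49.425). Then |HS| = |S − H| = 68.272.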